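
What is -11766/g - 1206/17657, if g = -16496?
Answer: 93929043/145634936 ≈ 0.64496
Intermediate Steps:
-11766/g - 1206/17657 = -11766/(-16496) - 1206/17657 = -11766*(-1/16496) - 1206*1/17657 = 5883/8248 - 1206/17657 = 93929043/145634936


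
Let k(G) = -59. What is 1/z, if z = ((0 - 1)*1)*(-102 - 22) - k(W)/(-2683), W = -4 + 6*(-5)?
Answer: 2683/332633 ≈ 0.0080659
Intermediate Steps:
W = -34 (W = -4 - 30 = -34)
z = 332633/2683 (z = ((0 - 1)*1)*(-102 - 22) - (-59)/(-2683) = -1*1*(-124) - (-59)*(-1)/2683 = -1*(-124) - 1*59/2683 = 124 - 59/2683 = 332633/2683 ≈ 123.98)
1/z = 1/(332633/2683) = 2683/332633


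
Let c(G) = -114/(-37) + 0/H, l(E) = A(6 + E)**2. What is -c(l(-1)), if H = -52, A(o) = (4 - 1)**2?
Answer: -114/37 ≈ -3.0811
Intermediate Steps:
A(o) = 9 (A(o) = 3**2 = 9)
l(E) = 81 (l(E) = 9**2 = 81)
c(G) = 114/37 (c(G) = -114/(-37) + 0/(-52) = -114*(-1/37) + 0*(-1/52) = 114/37 + 0 = 114/37)
-c(l(-1)) = -1*114/37 = -114/37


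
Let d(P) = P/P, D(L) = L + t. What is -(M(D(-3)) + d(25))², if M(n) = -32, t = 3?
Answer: -961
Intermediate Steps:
D(L) = 3 + L (D(L) = L + 3 = 3 + L)
d(P) = 1
-(M(D(-3)) + d(25))² = -(-32 + 1)² = -1*(-31)² = -1*961 = -961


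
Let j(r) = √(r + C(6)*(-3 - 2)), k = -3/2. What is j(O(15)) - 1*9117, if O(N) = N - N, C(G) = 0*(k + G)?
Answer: -9117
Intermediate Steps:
k = -3/2 (k = -3*½ = -3/2 ≈ -1.5000)
C(G) = 0 (C(G) = 0*(-3/2 + G) = 0)
O(N) = 0
j(r) = √r (j(r) = √(r + 0*(-3 - 2)) = √(r + 0*(-5)) = √(r + 0) = √r)
j(O(15)) - 1*9117 = √0 - 1*9117 = 0 - 9117 = -9117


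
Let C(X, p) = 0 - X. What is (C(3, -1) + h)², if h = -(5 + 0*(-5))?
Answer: 64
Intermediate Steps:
C(X, p) = -X
h = -5 (h = -(5 + 0) = -1*5 = -5)
(C(3, -1) + h)² = (-1*3 - 5)² = (-3 - 5)² = (-8)² = 64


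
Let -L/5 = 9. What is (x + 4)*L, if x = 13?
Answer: -765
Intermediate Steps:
L = -45 (L = -5*9 = -45)
(x + 4)*L = (13 + 4)*(-45) = 17*(-45) = -765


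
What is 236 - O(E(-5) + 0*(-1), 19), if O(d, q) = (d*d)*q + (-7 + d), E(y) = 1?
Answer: 223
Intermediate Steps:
O(d, q) = -7 + d + q*d**2 (O(d, q) = d**2*q + (-7 + d) = q*d**2 + (-7 + d) = -7 + d + q*d**2)
236 - O(E(-5) + 0*(-1), 19) = 236 - (-7 + (1 + 0*(-1)) + 19*(1 + 0*(-1))**2) = 236 - (-7 + (1 + 0) + 19*(1 + 0)**2) = 236 - (-7 + 1 + 19*1**2) = 236 - (-7 + 1 + 19*1) = 236 - (-7 + 1 + 19) = 236 - 1*13 = 236 - 13 = 223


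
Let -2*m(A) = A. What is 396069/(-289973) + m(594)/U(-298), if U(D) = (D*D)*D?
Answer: -10481322297867/7673727163016 ≈ -1.3659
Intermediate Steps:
U(D) = D³ (U(D) = D²*D = D³)
m(A) = -A/2
396069/(-289973) + m(594)/U(-298) = 396069/(-289973) + (-½*594)/((-298)³) = 396069*(-1/289973) - 297/(-26463592) = -396069/289973 - 297*(-1/26463592) = -396069/289973 + 297/26463592 = -10481322297867/7673727163016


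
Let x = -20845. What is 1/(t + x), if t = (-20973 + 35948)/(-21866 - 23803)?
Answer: -45669/951985280 ≈ -4.7972e-5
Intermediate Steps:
t = -14975/45669 (t = 14975/(-45669) = 14975*(-1/45669) = -14975/45669 ≈ -0.32790)
1/(t + x) = 1/(-14975/45669 - 20845) = 1/(-951985280/45669) = -45669/951985280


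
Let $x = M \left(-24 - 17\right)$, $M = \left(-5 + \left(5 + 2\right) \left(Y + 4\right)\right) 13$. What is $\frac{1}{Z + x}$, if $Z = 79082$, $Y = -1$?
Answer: $\frac{1}{70554} \approx 1.4174 \cdot 10^{-5}$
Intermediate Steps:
$M = 208$ ($M = \left(-5 + \left(5 + 2\right) \left(-1 + 4\right)\right) 13 = \left(-5 + 7 \cdot 3\right) 13 = \left(-5 + 21\right) 13 = 16 \cdot 13 = 208$)
$x = -8528$ ($x = 208 \left(-24 - 17\right) = 208 \left(-41\right) = -8528$)
$\frac{1}{Z + x} = \frac{1}{79082 - 8528} = \frac{1}{70554}$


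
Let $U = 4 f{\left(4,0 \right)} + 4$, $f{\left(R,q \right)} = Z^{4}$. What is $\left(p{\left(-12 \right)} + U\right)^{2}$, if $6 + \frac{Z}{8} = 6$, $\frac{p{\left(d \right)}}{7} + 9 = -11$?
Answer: $18496$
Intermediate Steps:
$p{\left(d \right)} = -140$ ($p{\left(d \right)} = -63 + 7 \left(-11\right) = -63 - 77 = -140$)
$Z = 0$ ($Z = -48 + 8 \cdot 6 = -48 + 48 = 0$)
$f{\left(R,q \right)} = 0$ ($f{\left(R,q \right)} = 0^{4} = 0$)
$U = 4$ ($U = 4 \cdot 0 + 4 = 0 + 4 = 4$)
$\left(p{\left(-12 \right)} + U\right)^{2} = \left(-140 + 4\right)^{2} = \left(-136\right)^{2} = 18496$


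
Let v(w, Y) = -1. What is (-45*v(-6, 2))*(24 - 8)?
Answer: 720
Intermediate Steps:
(-45*v(-6, 2))*(24 - 8) = (-45*(-1))*(24 - 8) = 45*16 = 720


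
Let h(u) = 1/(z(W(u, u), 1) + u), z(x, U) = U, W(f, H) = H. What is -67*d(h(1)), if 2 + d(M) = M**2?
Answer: 469/4 ≈ 117.25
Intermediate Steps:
h(u) = 1/(1 + u)
d(M) = -2 + M**2
-67*d(h(1)) = -67*(-2 + (1/(1 + 1))**2) = -67*(-2 + (1/2)**2) = -67*(-2 + 1/4) = -67*(-7/4) = 469/4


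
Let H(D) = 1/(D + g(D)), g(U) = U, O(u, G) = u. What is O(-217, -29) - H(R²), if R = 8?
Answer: -27777/128 ≈ -217.01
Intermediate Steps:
H(D) = 1/(2*D) (H(D) = 1/(D + D) = 1/(2*D))
O(-217, -29) - H(R²) = -217 - 1/(2*(8²)) = -217 - 1/(2*64) = -217 - 1*1/128 = -217 - 1/128 = -27777/128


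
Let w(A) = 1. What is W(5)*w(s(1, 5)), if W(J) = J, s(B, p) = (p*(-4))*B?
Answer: 5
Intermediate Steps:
s(B, p) = -4*B*p (s(B, p) = (-4*p)*B = -4*B*p)
W(5)*w(s(1, 5)) = 5*1 = 5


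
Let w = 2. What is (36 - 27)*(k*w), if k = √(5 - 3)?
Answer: 18*√2 ≈ 25.456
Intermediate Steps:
k = √2 ≈ 1.4142
(36 - 27)*(k*w) = (36 - 27)*(√2*2) = 9*(2*√2) = 18*√2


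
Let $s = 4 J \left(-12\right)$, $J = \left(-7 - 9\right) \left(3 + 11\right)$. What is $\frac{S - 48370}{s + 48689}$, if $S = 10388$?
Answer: $- \frac{37982}{59441} \approx -0.63899$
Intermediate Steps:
$J = -224$ ($J = \left(-16\right) 14 = -224$)
$s = 10752$ ($s = 4 \left(-224\right) \left(-12\right) = \left(-896\right) \left(-12\right) = 10752$)
$\frac{S - 48370}{s + 48689} = \frac{10388 - 48370}{10752 + 48689} = - \frac{37982}{59441}$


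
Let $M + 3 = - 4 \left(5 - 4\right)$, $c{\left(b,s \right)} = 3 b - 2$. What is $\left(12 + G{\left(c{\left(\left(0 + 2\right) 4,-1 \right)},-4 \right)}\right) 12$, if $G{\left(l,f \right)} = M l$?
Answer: $-1704$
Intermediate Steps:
$c{\left(b,s \right)} = -2 + 3 b$
$M = -7$ ($M = -3 - 4 \left(5 - 4\right) = -3 - 4 = -7$)
$G{\left(l,f \right)} = - 7 l$
$\left(12 + G{\left(c{\left(\left(0 + 2\right) 4,-1 \right)},-4 \right)}\right) 12 = \left(12 - 7 \left(-2 + 3 \left(0 + 2\right) 4\right)\right) 12 = \left(12 - 7 \left(-2 + 3 \cdot 2 \cdot 4\right)\right) 12 = \left(12 - 7 \left(-2 + 3 \cdot 8\right)\right) 12 = \left(12 - 7 \left(-2 + 24\right)\right) 12 = \left(12 - 154\right) 12 = \left(-142\right) 12 = -1704$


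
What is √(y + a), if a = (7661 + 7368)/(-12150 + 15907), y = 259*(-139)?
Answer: 2*I*√439532366/221 ≈ 189.73*I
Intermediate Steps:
y = -36001
a = 15029/3757 ≈ 4.0003
√(y + a) = √(-36001 + 15029/3757) = √(-135240728/3757) = 2*I*√439532366/221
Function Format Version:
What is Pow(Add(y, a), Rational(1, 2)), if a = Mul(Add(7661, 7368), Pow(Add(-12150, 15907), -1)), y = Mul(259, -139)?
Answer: Mul(Rational(2, 221), I, Pow(439532366, Rational(1, 2))) ≈ Mul(189.73, I)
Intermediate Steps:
y = -36001
a = Rational(15029, 3757) (a = Mul(15029, Pow(3757, -1)) = Mul(15029, Rational(1, 3757)) = Rational(15029, 3757) ≈ 4.0003)
Pow(Add(y, a), Rational(1, 2)) = Pow(Add(-36001, Rational(15029, 3757)), Rational(1, 2)) = Pow(Rational(-135240728, 3757), Rational(1, 2)) = Mul(Rational(2, 221), I, Pow(439532366, Rational(1, 2)))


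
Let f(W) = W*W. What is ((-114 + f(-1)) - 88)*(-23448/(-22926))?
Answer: -785508/3821 ≈ -205.58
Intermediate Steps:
f(W) = W**2
((-114 + f(-1)) - 88)*(-23448/(-22926)) = ((-114 + (-1)**2) - 88)*(-23448/(-22926)) = ((-114 + 1) - 88)*(-23448*(-1/22926)) = (-113 - 88)*(3908/3821) = -201*3908/3821 = -785508/3821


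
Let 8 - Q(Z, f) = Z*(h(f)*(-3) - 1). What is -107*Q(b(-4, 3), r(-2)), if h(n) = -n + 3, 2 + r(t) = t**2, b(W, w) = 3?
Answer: -2140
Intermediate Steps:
r(t) = -2 + t**2
h(n) = 3 - n
Q(Z, f) = 8 - Z*(-10 + 3*f) (Q(Z, f) = 8 - Z*((3 - f)*(-3) - 1) = 8 - Z*((-9 + 3*f) - 1) = 8 - Z*(-10 + 3*f))
-107*Q(b(-4, 3), r(-2)) = -107*(8 + 3 - 3*3*(-3 + (-2 + (-2)**2))) = -107*(8 + 3 - 3*3*(-3 + (-2 + 4))) = -107*(8 + 3 - 3*3*(-3 + 2)) = -107*(8 + 3 - 3*3*(-1)) = -107*(8 + 3 + 9) = -107*20 = -2140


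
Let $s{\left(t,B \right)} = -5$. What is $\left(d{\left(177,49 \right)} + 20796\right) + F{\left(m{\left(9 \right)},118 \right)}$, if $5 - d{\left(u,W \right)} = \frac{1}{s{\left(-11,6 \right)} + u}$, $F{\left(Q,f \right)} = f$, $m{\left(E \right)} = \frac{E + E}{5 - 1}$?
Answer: $\frac{3598067}{172} \approx 20919.0$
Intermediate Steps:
$m{\left(E \right)} = \frac{E}{2}$ ($m{\left(E \right)} = \frac{2 E}{4} = 2 E \frac{1}{4} = \frac{E}{2}$)
$d{\left(u,W \right)} = 5 - \frac{1}{-5 + u}$
$\left(d{\left(177,49 \right)} + 20796\right) + F{\left(m{\left(9 \right)},118 \right)} = \left(\frac{-26 + 5 \cdot 177}{-5 + 177} + 20796\right) + 118 = \left(\frac{-26 + 885}{172} + 20796\right) + 118 = \left(\frac{1}{172} \cdot 859 + 20796\right) + 118 = \left(\frac{859}{172} + 20796\right) + 118 = \frac{3577771}{172} + 118 = \frac{3598067}{172}$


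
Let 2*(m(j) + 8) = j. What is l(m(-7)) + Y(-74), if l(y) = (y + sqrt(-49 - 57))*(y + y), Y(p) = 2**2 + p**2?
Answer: 11489/2 - 23*I*sqrt(106) ≈ 5744.5 - 236.8*I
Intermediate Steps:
m(j) = -8 + j/2
Y(p) = 4 + p**2
l(y) = 2*y*(y + I*sqrt(106)) (l(y) = (y + sqrt(-106))*(2*y) = (y + I*sqrt(106))*(2*y) = 2*y*(y + I*sqrt(106)))
l(m(-7)) + Y(-74) = 2*(-8 + (1/2)*(-7))*((-8 + (1/2)*(-7)) + I*sqrt(106)) + (4 + (-74)**2) = 2*(-8 - 7/2)*((-8 - 7/2) + I*sqrt(106)) + (4 + 5476) = 2*(-23/2)*(-23/2 + I*sqrt(106)) + 5480 = (529/2 - 23*I*sqrt(106)) + 5480 = 11489/2 - 23*I*sqrt(106)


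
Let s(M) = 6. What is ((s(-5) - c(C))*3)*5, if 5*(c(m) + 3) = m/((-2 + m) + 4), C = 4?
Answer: 133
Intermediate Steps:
c(m) = -3 + m/(5*(2 + m)) (c(m) = -3 + (m/((-2 + m) + 4))/5 = -3 + (m/(2 + m))/5 = -3 + m/(5*(2 + m)))
((s(-5) - c(C))*3)*5 = ((6 - 2*(-15 - 7*4)/(5*(2 + 4)))*3)*5 = ((6 - 2*(-15 - 28)/(5*6))*3)*5 = ((6 - 2*(-43)/(5*6))*3)*5 = ((6 - 1*(-43/15))*3)*5 = ((6 + 43/15)*3)*5 = ((133/15)*3)*5 = (133/5)*5 = 133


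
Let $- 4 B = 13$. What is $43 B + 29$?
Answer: $- \frac{443}{4} \approx -110.75$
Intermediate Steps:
$B = - \frac{13}{4}$ ($B = \left(- \frac{1}{4}\right) 13 = - \frac{13}{4} \approx -3.25$)
$43 B + 29 = 43 \left(- \frac{13}{4}\right) + 29 = - \frac{559}{4} + 29 = - \frac{443}{4}$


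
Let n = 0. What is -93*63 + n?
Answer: -5859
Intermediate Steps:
-93*63 + n = -93*63 + 0 = -5859 + 0 = -5859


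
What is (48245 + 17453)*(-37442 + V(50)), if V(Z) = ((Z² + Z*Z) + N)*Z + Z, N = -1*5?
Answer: 13951495884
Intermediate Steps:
N = -5
V(Z) = Z + Z*(-5 + 2*Z²) (V(Z) = ((Z² + Z*Z) - 5)*Z + Z = ((Z² + Z²) - 5)*Z + Z = (2*Z² - 5)*Z + Z = (-5 + 2*Z²)*Z + Z = Z*(-5 + 2*Z²) + Z = Z + Z*(-5 + 2*Z²))
(48245 + 17453)*(-37442 + V(50)) = (48245 + 17453)*(-37442 + 2*50*(-2 + 50²)) = 65698*(-37442 + 2*50*(-2 + 2500)) = 65698*(-37442 + 2*50*2498) = 65698*(-37442 + 249800) = 65698*212358 = 13951495884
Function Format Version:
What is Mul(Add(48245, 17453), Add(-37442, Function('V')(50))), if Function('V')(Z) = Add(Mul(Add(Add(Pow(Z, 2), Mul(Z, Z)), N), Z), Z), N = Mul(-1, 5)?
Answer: 13951495884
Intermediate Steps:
N = -5
Function('V')(Z) = Add(Z, Mul(Z, Add(-5, Mul(2, Pow(Z, 2))))) (Function('V')(Z) = Add(Mul(Add(Add(Pow(Z, 2), Mul(Z, Z)), -5), Z), Z) = Add(Mul(Add(Add(Pow(Z, 2), Pow(Z, 2)), -5), Z), Z) = Add(Mul(Add(Mul(2, Pow(Z, 2)), -5), Z), Z) = Add(Mul(Add(-5, Mul(2, Pow(Z, 2))), Z), Z) = Add(Mul(Z, Add(-5, Mul(2, Pow(Z, 2)))), Z) = Add(Z, Mul(Z, Add(-5, Mul(2, Pow(Z, 2))))))
Mul(Add(48245, 17453), Add(-37442, Function('V')(50))) = Mul(Add(48245, 17453), Add(-37442, Mul(2, 50, Add(-2, Pow(50, 2))))) = Mul(65698, Add(-37442, Mul(2, 50, Add(-2, 2500)))) = Mul(65698, Add(-37442, Mul(2, 50, 2498))) = Mul(65698, Add(-37442, 249800)) = Mul(65698, 212358) = 13951495884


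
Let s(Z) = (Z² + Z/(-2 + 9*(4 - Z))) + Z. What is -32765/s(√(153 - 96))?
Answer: -113104780/192859 + 112285655*√57/10992963 ≈ -509.35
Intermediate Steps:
s(Z) = Z + Z² + Z/(34 - 9*Z) (s(Z) = (Z² + Z/(-2 + (36 - 9*Z))) + Z = (Z² + Z/(34 - 9*Z)) + Z = Z + Z² + Z/(34 - 9*Z))
-32765/s(√(153 - 96)) = -32765*(-34 + 9*√(153 - 96))/(√(153 - 96)*(-35 - 25*√(153 - 96) + 9*(√(153 - 96))²)) = -32765*√57*(-34 + 9*√57)/(57*(-35 - 25*√57 + 9*(√57)²)) = -32765*√57*(-34 + 9*√57)/(57*(-35 - 25*√57 + 9*57)) = -32765*√57*(-34 + 9*√57)/(57*(-35 - 25*√57 + 513)) = -32765*√57*(-34 + 9*√57)/(57*(478 - 25*√57))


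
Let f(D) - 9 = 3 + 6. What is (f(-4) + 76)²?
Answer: 8836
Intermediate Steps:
f(D) = 18 (f(D) = 9 + (3 + 6) = 9 + 9 = 18)
(f(-4) + 76)² = (18 + 76)² = 94² = 8836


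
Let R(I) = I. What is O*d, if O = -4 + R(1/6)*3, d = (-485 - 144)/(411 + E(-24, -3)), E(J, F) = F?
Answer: 259/48 ≈ 5.3958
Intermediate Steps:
d = -37/24 (d = (-485 - 144)/(411 - 3) = -629/408 = -629*1/408 = -37/24 ≈ -1.5417)
O = -7/2 (O = -4 + 3/6 = -4 + (⅙)*3 = -4 + ½ = -7/2 ≈ -3.5000)
O*d = -7/2*(-37/24) = 259/48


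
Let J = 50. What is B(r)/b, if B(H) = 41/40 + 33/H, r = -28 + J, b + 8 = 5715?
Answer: 101/228280 ≈ 0.00044244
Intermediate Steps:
b = 5707 (b = -8 + 5715 = 5707)
r = 22 (r = -28 + 50 = 22)
B(H) = 41/40 + 33/H (B(H) = 41*(1/40) + 33/H = 41/40 + 33/H)
B(r)/b = (41/40 + 33/22)/5707 = (41/40 + 33*(1/22))*(1/5707) = (41/40 + 3/2)*(1/5707) = (101/40)*(1/5707) = 101/228280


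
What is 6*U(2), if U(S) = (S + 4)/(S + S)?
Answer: 9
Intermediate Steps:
U(S) = (4 + S)/(2*S) (U(S) = (4 + S)/((2*S)) = (4 + S)*(1/(2*S)) = (4 + S)/(2*S))
6*U(2) = 6*((1/2)*(4 + 2)/2) = 6*((1/2)*(1/2)*6) = 6*(3/2) = 9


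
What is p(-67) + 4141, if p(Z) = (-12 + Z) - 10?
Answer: 4052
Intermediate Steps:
p(Z) = -22 + Z
p(-67) + 4141 = (-22 - 67) + 4141 = -89 + 4141 = 4052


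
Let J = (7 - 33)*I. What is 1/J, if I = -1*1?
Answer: 1/26 ≈ 0.038462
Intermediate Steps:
I = -1
J = 26 (J = (7 - 33)*(-1) = -26*(-1) = 26)
1/J = 1/26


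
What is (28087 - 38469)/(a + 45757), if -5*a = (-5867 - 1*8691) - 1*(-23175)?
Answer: -895/3796 ≈ -0.23577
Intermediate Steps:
a = -8617/5 (a = -((-5867 - 1*8691) - 1*(-23175))/5 = -((-5867 - 8691) + 23175)/5 = -(-14558 + 23175)/5 = -1/5*8617 = -8617/5 ≈ -1723.4)
(28087 - 38469)/(a + 45757) = (28087 - 38469)/(-8617/5 + 45757) = -10382/220168/5 = -10382*5/220168 = -895/3796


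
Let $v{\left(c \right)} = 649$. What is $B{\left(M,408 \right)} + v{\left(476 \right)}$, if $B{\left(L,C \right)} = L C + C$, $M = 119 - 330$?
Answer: $-85031$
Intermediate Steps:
$M = -211$ ($M = 119 - 330 = -211$)
$B{\left(L,C \right)} = C + C L$ ($B{\left(L,C \right)} = C L + C = C + C L$)
$B{\left(M,408 \right)} + v{\left(476 \right)} = 408 \left(1 - 211\right) + 649 = 408 \left(-210\right) + 649 = -85680 + 649 = -85031$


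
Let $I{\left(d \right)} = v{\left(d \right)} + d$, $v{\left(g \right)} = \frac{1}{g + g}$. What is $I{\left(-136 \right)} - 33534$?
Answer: $- \frac{9158241}{272} \approx -33670.0$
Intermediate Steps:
$v{\left(g \right)} = \frac{1}{2 g}$
$I{\left(d \right)} = d + \frac{1}{2 d}$ ($I{\left(d \right)} = \frac{1}{2 d} + d = d + \frac{1}{2 d}$)
$I{\left(-136 \right)} - 33534 = \left(-136 + \frac{1}{2 \left(-136\right)}\right) - 33534 = \left(-136 + \frac{1}{2} \left(- \frac{1}{136}\right)\right) - 33534 = \left(-136 - \frac{1}{272}\right) - 33534 = - \frac{36993}{272} - 33534 = - \frac{9158241}{272}$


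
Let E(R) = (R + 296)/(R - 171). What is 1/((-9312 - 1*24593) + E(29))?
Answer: -142/4814835 ≈ -2.9492e-5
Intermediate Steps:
E(R) = (296 + R)/(-171 + R)
1/((-9312 - 1*24593) + E(29)) = 1/((-9312 - 1*24593) + (296 + 29)/(-171 + 29)) = 1/((-9312 - 24593) + 325/(-142)) = 1/(-33905 - 1/142*325) = 1/(-33905 - 325/142) = 1/(-4814835/142) = -142/4814835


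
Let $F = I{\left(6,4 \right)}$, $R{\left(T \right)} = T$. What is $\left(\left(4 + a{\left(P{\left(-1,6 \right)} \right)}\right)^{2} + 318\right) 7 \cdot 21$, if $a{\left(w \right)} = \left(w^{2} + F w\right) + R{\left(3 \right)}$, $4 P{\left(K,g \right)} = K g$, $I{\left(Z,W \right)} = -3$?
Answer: $\frac{1192611}{16} \approx 74538.0$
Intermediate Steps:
$F = -3$
$P{\left(K,g \right)} = \frac{K g}{4}$
$a{\left(w \right)} = 3 + w^{2} - 3 w$ ($a{\left(w \right)} = \left(w^{2} - 3 w\right) + 3 = 3 + w^{2} - 3 w$)
$\left(\left(4 + a{\left(P{\left(-1,6 \right)} \right)}\right)^{2} + 318\right) 7 \cdot 21 = \left(\left(4 + \left(3 + \left(\frac{1}{4} \left(-1\right) 6\right)^{2} - 3 \cdot \frac{1}{4} \left(-1\right) 6\right)\right)^{2} + 318\right) 7 \cdot 21 = \left(\left(4 + \left(3 + \left(- \frac{3}{2}\right)^{2} - - \frac{9}{2}\right)\right)^{2} + 318\right) 147 = \left(\left(4 + \left(3 + \frac{9}{4} + \frac{9}{2}\right)\right)^{2} + 318\right) 147 = \left(\left(4 + \frac{39}{4}\right)^{2} + 318\right) 147 = \left(\left(\frac{55}{4}\right)^{2} + 318\right) 147 = \left(\frac{3025}{16} + 318\right) 147 = \frac{8113}{16} \cdot 147 = \frac{1192611}{16}$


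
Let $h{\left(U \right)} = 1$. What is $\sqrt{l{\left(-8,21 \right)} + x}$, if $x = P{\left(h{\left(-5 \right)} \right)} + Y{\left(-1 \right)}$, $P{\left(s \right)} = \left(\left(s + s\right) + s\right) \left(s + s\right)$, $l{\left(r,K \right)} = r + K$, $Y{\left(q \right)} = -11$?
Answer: $2 \sqrt{2} \approx 2.8284$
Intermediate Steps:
$l{\left(r,K \right)} = K + r$
$P{\left(s \right)} = 6 s^{2}$ ($P{\left(s \right)} = \left(2 s + s\right) 2 s = 3 s 2 s = 6 s^{2}$)
$x = -5$ ($x = 6 \cdot 1^{2} - 11 = 6 \cdot 1 - 11 = 6 - 11 = -5$)
$\sqrt{l{\left(-8,21 \right)} + x} = \sqrt{\left(21 - 8\right) - 5} = \sqrt{13 - 5} = \sqrt{8} = 2 \sqrt{2}$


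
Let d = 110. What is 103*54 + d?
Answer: 5672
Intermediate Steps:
103*54 + d = 103*54 + 110 = 5562 + 110 = 5672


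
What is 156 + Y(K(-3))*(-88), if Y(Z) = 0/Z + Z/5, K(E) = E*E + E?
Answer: 252/5 ≈ 50.400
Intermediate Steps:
K(E) = E + E**2 (K(E) = E**2 + E = E + E**2)
Y(Z) = Z/5 (Y(Z) = 0 + Z*(1/5) = 0 + Z/5 = Z/5)
156 + Y(K(-3))*(-88) = 156 + ((-3*(1 - 3))/5)*(-88) = 156 + ((-3*(-2))/5)*(-88) = 156 + ((1/5)*6)*(-88) = 156 + (6/5)*(-88) = 156 - 528/5 = 252/5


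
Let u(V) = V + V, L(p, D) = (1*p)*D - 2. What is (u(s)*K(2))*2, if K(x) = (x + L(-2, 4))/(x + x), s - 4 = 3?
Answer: -56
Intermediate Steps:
s = 7 (s = 4 + 3 = 7)
L(p, D) = -2 + D*p (L(p, D) = p*D - 2 = D*p - 2 = -2 + D*p)
K(x) = (-10 + x)/(2*x) (K(x) = (x + (-2 + 4*(-2)))/(x + x) = (x + (-2 - 8))/((2*x)) = (x - 10)*(1/(2*x)) = (-10 + x)*(1/(2*x)) = (-10 + x)/(2*x))
u(V) = 2*V
(u(s)*K(2))*2 = ((2*7)*((½)*(-10 + 2)/2))*2 = (14*((½)*(½)*(-8)))*2 = (14*(-2))*2 = -28*2 = -56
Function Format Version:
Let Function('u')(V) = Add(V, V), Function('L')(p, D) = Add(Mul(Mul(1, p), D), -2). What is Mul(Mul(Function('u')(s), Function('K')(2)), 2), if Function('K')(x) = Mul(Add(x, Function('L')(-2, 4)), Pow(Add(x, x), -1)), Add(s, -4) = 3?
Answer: -56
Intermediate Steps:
s = 7 (s = Add(4, 3) = 7)
Function('L')(p, D) = Add(-2, Mul(D, p)) (Function('L')(p, D) = Add(Mul(p, D), -2) = Add(Mul(D, p), -2) = Add(-2, Mul(D, p)))
Function('K')(x) = Mul(Rational(1, 2), Pow(x, -1), Add(-10, x)) (Function('K')(x) = Mul(Add(x, Add(-2, Mul(4, -2))), Pow(Add(x, x), -1)) = Mul(Add(x, Add(-2, -8)), Pow(Mul(2, x), -1)) = Mul(Add(x, -10), Mul(Rational(1, 2), Pow(x, -1))) = Mul(Add(-10, x), Mul(Rational(1, 2), Pow(x, -1))) = Mul(Rational(1, 2), Pow(x, -1), Add(-10, x)))
Function('u')(V) = Mul(2, V)
Mul(Mul(Function('u')(s), Function('K')(2)), 2) = Mul(Mul(Mul(2, 7), Mul(Rational(1, 2), Pow(2, -1), Add(-10, 2))), 2) = Mul(Mul(14, Mul(Rational(1, 2), Rational(1, 2), -8)), 2) = Mul(Mul(14, -2), 2) = Mul(-28, 2) = -56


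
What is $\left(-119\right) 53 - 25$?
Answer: $-6332$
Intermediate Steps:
$\left(-119\right) 53 - 25 = -6307 + \left(-51 + 26\right) = -6307 - 25 = -6332$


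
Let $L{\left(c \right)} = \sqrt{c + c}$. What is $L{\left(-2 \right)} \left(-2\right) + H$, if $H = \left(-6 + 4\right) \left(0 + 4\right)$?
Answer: $-8 - 4 i \approx -8.0 - 4.0 i$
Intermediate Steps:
$L{\left(c \right)} = \sqrt{2} \sqrt{c}$ ($L{\left(c \right)} = \sqrt{2 c} = \sqrt{2} \sqrt{c}$)
$H = -8$ ($H = \left(-2\right) 4 = -8$)
$L{\left(-2 \right)} \left(-2\right) + H = \sqrt{2} \sqrt{-2} \left(-2\right) - 8 = \sqrt{2} i \sqrt{2} \left(-2\right) - 8 = 2 i \left(-2\right) - 8 = - 4 i - 8 = -8 - 4 i$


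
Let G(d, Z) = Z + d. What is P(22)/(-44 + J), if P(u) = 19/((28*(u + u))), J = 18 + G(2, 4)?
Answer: -19/24640 ≈ -0.00077110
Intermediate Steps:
J = 24 (J = 18 + (4 + 2) = 18 + 6 = 24)
P(u) = 19/(56*u) (P(u) = 19/((28*(2*u))) = 19/((56*u)) = 19*(1/(56*u)) = 19/(56*u))
P(22)/(-44 + J) = ((19/56)/22)/(-44 + 24) = ((19/56)*(1/22))/(-20) = -1/20*19/1232 = -19/24640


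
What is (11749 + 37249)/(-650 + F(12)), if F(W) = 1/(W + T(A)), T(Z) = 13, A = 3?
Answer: -1224950/16249 ≈ -75.386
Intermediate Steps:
F(W) = 1/(13 + W) (F(W) = 1/(W + 13) = 1/(13 + W))
(11749 + 37249)/(-650 + F(12)) = (11749 + 37249)/(-650 + 1/(13 + 12)) = 48998/(-650 + 1/25) = 48998/(-16249/25) = 48998*(-25/16249) = -1224950/16249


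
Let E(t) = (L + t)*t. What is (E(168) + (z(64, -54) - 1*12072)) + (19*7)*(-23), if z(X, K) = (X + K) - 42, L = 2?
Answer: 13397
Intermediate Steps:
z(X, K) = -42 + K + X (z(X, K) = (K + X) - 42 = -42 + K + X)
E(t) = t*(2 + t) (E(t) = (2 + t)*t = t*(2 + t))
(E(168) + (z(64, -54) - 1*12072)) + (19*7)*(-23) = (168*(2 + 168) + ((-42 - 54 + 64) - 1*12072)) + (19*7)*(-23) = (168*170 + (-32 - 12072)) + 133*(-23) = (28560 - 12104) - 3059 = 16456 - 3059 = 13397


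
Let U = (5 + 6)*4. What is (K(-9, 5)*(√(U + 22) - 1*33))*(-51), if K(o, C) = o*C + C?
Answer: -67320 + 2040*√66 ≈ -50747.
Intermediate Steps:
U = 44 (U = 11*4 = 44)
K(o, C) = C + C*o (K(o, C) = C*o + C = C + C*o)
(K(-9, 5)*(√(U + 22) - 1*33))*(-51) = ((5*(1 - 9))*(√(44 + 22) - 1*33))*(-51) = ((5*(-8))*(√66 - 33))*(-51) = -40*(-33 + √66)*(-51) = (1320 - 40*√66)*(-51) = -67320 + 2040*√66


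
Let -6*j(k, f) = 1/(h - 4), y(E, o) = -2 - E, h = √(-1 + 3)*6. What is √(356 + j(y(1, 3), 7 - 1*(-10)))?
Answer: √(-25635 + 38448*√2)/(6*√(-2 + 3*√2)) ≈ 18.867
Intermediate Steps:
h = 6*√2 (h = √2*6 = 6*√2 ≈ 8.4853)
j(k, f) = -1/(6*(-4 + 6*√2)) (j(k, f) = -1/(6*(6*√2 - 4)) = -1/(6*(-4 + 6*√2)))
√(356 + j(y(1, 3), 7 - 1*(-10))) = √(356 + (-1/84 - √2/56)) = √(29903/84 - √2/56)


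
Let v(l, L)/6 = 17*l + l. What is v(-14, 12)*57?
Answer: -86184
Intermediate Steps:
v(l, L) = 108*l (v(l, L) = 6*(17*l + l) = 6*(18*l) = 108*l)
v(-14, 12)*57 = (108*(-14))*57 = -1512*57 = -86184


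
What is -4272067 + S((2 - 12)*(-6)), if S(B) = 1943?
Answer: -4270124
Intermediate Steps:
-4272067 + S((2 - 12)*(-6)) = -4272067 + 1943 = -4270124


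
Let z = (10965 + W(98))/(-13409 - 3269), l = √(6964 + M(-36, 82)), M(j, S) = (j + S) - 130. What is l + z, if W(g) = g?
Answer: -11063/16678 + 4*√430 ≈ 82.282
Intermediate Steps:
M(j, S) = -130 + S + j (M(j, S) = (S + j) - 130 = -130 + S + j)
l = 4*√430 (l = √(6964 + (-130 + 82 - 36)) = √(6964 - 84) = √6880 = 4*√430 ≈ 82.946)
z = -11063/16678 (z = (10965 + 98)/(-13409 - 3269) = 11063/(-16678) = 11063*(-1/16678) = -11063/16678 ≈ -0.66333)
l + z = 4*√430 - 11063/16678 = -11063/16678 + 4*√430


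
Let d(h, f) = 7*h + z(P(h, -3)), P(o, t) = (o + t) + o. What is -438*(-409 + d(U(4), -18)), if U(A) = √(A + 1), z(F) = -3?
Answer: 180456 - 3066*√5 ≈ 1.7360e+5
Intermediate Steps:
P(o, t) = t + 2*o
U(A) = √(1 + A)
d(h, f) = -3 + 7*h (d(h, f) = 7*h - 3 = -3 + 7*h)
-438*(-409 + d(U(4), -18)) = -438*(-409 + (-3 + 7*√(1 + 4))) = -438*(-409 + (-3 + 7*√5)) = -438*(-412 + 7*√5) = 180456 - 3066*√5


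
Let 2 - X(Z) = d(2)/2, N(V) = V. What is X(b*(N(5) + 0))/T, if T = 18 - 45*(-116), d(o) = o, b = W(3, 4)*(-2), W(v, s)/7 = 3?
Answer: 1/5238 ≈ 0.00019091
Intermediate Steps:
W(v, s) = 21 (W(v, s) = 7*3 = 21)
b = -42 (b = 21*(-2) = -42)
T = 5238 (T = 18 + 5220 = 5238)
X(Z) = 1 (X(Z) = 2 - 2/2 = 2 - 1*1 = 2 - 1 = 1)
X(b*(N(5) + 0))/T = 1/5238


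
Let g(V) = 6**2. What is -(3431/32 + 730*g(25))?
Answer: -844391/32 ≈ -26387.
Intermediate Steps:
g(V) = 36
-(3431/32 + 730*g(25)) = -730/(1/(-141/(-960) + 36)) = -730/(1/(-141*(-1/960) + 36)) = -730/(1/(47/320 + 36)) = -730/(1/(11567/320)) = -730/320/11567 = -730*11567/320 = -844391/32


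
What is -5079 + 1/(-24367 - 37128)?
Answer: -312333106/61495 ≈ -5079.0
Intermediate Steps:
-5079 + 1/(-24367 - 37128) = -5079 + 1/(-61495) = -5079 - 1/61495 = -312333106/61495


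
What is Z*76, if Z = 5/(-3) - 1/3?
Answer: -152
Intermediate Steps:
Z = -2 (Z = 5*(-⅓) - 1*⅓ = -5/3 - ⅓ = -2)
Z*76 = -2*76 = -152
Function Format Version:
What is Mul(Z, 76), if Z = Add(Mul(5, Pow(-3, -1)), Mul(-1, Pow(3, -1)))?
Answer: -152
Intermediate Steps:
Z = -2 (Z = Add(Mul(5, Rational(-1, 3)), Mul(-1, Rational(1, 3))) = Add(Rational(-5, 3), Rational(-1, 3)) = -2)
Mul(Z, 76) = Mul(-2, 76) = -152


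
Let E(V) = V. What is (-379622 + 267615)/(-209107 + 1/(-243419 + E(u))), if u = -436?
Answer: 27313466985/50991787486 ≈ 0.53564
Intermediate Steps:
(-379622 + 267615)/(-209107 + 1/(-243419 + E(u))) = (-379622 + 267615)/(-209107 + 1/(-243419 - 436)) = -112007/(-209107 + 1/(-243855)) = -112007/(-209107 - 1/243855) = -112007/(-50991787486/243855) = -112007*(-243855/50991787486) = 27313466985/50991787486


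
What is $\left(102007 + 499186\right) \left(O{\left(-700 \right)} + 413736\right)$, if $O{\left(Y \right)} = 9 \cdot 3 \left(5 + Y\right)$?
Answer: $237453800403$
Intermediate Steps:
$O{\left(Y \right)} = 135 + 27 Y$ ($O{\left(Y \right)} = 27 \left(5 + Y\right) = 135 + 27 Y$)
$\left(102007 + 499186\right) \left(O{\left(-700 \right)} + 413736\right) = \left(102007 + 499186\right) \left(\left(135 + 27 \left(-700\right)\right) + 413736\right) = 601193 \left(\left(135 - 18900\right) + 413736\right) = 601193 \left(-18765 + 413736\right) = 601193 \cdot 394971 = 237453800403$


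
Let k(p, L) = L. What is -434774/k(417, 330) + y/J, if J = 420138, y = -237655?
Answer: -30457250827/23107590 ≈ -1318.1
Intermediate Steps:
-434774/k(417, 330) + y/J = -434774/330 - 237655/420138 = -434774*1/330 - 237655*1/420138 = -217387/165 - 237655/420138 = -30457250827/23107590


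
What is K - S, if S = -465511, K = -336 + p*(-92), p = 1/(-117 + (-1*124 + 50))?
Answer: 88848517/191 ≈ 4.6518e+5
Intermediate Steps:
p = -1/191 (p = 1/(-117 + (-124 + 50)) = 1/(-117 - 74) = 1/(-191) = -1/191 ≈ -0.0052356)
K = -64084/191 (K = -336 - 1/191*(-92) = -336 + 92/191 = -64084/191 ≈ -335.52)
K - S = -64084/191 - 1*(-465511) = -64084/191 + 465511 = 88848517/191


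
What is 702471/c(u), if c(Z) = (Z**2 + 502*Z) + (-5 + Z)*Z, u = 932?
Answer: 234157/733484 ≈ 0.31924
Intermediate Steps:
c(Z) = Z**2 + 502*Z + Z*(-5 + Z) (c(Z) = (Z**2 + 502*Z) + Z*(-5 + Z) = Z**2 + 502*Z + Z*(-5 + Z))
702471/c(u) = 702471/((932*(497 + 2*932))) = 702471/((932*(497 + 1864))) = 702471/((932*2361)) = 702471/2200452 = 702471*(1/2200452) = 234157/733484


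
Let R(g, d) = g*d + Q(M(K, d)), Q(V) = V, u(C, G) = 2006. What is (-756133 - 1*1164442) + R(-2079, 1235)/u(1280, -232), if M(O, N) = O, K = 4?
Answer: -226778883/118 ≈ -1.9219e+6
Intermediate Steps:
R(g, d) = 4 + d*g (R(g, d) = g*d + 4 = d*g + 4 = 4 + d*g)
(-756133 - 1*1164442) + R(-2079, 1235)/u(1280, -232) = (-756133 - 1*1164442) + (4 + 1235*(-2079))/2006 = (-756133 - 1164442) + (4 - 2567565)*(1/2006) = -1920575 - 2567561*1/2006 = -1920575 - 151033/118 = -226778883/118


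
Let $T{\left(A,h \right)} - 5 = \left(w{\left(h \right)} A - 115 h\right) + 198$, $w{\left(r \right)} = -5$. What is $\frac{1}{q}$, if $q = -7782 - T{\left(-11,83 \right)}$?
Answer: $\frac{1}{1505} \approx 0.00066445$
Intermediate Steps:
$T{\left(A,h \right)} = 203 - 115 h - 5 A$ ($T{\left(A,h \right)} = 5 - \left(-198 + 5 A + 115 h\right) = 203 - 115 h - 5 A$)
$q = 1505$ ($q = -7782 - \left(203 - 9545 - -55\right) = -7782 - \left(203 - 9545 + 55\right) = -7782 - -9287 = -7782 + 9287 = 1505$)
$\frac{1}{q} = \frac{1}{1505}$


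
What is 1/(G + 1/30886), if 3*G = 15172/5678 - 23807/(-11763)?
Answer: 3094328457306/4843710376697 ≈ 0.63883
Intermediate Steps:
G = 156822191/100185471 (G = (15172/5678 - 23807/(-11763))/3 = (15172*(1/5678) - 23807*(-1/11763))/3 = (7586/2839 + 23807/11763)/3 = (⅓)*(156822191/33395157) = 156822191/100185471 ≈ 1.5653)
1/(G + 1/30886) = 1/(156822191/100185471 + 1/30886) = 1/(4843710376697/3094328457306) = 3094328457306/4843710376697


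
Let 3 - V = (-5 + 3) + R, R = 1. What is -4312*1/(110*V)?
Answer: -49/5 ≈ -9.8000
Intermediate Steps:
V = 4 (V = 3 - ((-5 + 3) + 1) = 3 - (-2 + 1) = 3 - 1*(-1) = 3 + 1 = 4)
-4312*1/(110*V) = -4312/((4*(-11))*(-10)) = -4312/((-44*(-10))) = -4312/440 = -4312*1/440 = -49/5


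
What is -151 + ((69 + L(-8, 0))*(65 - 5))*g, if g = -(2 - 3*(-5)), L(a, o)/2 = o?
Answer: -70531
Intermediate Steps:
L(a, o) = 2*o
g = -17 (g = -(2 + 15) = -1*17 = -17)
-151 + ((69 + L(-8, 0))*(65 - 5))*g = -151 + ((69 + 2*0)*(65 - 5))*(-17) = -151 + ((69 + 0)*60)*(-17) = -151 + (69*60)*(-17) = -151 + 4140*(-17) = -151 - 70380 = -70531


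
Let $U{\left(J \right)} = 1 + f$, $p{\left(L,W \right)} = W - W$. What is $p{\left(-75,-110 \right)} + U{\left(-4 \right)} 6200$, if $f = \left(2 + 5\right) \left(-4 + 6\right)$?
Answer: $93000$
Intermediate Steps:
$p{\left(L,W \right)} = 0$
$f = 14$ ($f = 7 \cdot 2 = 14$)
$U{\left(J \right)} = 15$ ($U{\left(J \right)} = 1 + 14 = 15$)
$p{\left(-75,-110 \right)} + U{\left(-4 \right)} 6200 = 0 + 15 \cdot 6200 = 0 + 93000 = 93000$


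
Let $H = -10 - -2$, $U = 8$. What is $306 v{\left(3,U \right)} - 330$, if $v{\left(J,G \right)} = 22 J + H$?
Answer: $17418$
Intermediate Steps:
$H = -8$ ($H = -10 + 2 = -8$)
$v{\left(J,G \right)} = -8 + 22 J$ ($v{\left(J,G \right)} = 22 J - 8 = -8 + 22 J$)
$306 v{\left(3,U \right)} - 330 = 306 \left(-8 + 22 \cdot 3\right) - 330 = 306 \left(-8 + 66\right) - 330 = 306 \cdot 58 - 330 = 17748 - 330 = 17418$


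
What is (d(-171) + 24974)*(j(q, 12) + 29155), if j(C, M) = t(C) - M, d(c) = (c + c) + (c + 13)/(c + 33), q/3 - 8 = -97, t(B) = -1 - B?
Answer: 16662031661/23 ≈ 7.2444e+8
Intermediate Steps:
q = -267 (q = 24 + 3*(-97) = 24 - 291 = -267)
d(c) = 2*c + (13 + c)/(33 + c)
j(C, M) = -1 - C - M (j(C, M) = (-1 - C) - M = -1 - C - M)
(d(-171) + 24974)*(j(q, 12) + 29155) = ((13 + 2*(-171)² + 67*(-171))/(33 - 171) + 24974)*((-1 - 1*(-267) - 1*12) + 29155) = ((13 + 2*29241 - 11457)/(-138) + 24974)*((-1 + 267 - 12) + 29155) = (-(13 + 58482 - 11457)/138 + 24974)*(254 + 29155) = (-1/138*47038 + 24974)*29409 = (-23519/69 + 24974)*29409 = (1699687/69)*29409 = 16662031661/23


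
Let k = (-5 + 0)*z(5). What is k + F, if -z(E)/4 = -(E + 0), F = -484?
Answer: -584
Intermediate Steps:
z(E) = 4*E (z(E) = -(-4)*(E + 0) = -(-4)*E = 4*E)
k = -100 (k = (-5 + 0)*(4*5) = -5*20 = -100)
k + F = -100 - 484 = -584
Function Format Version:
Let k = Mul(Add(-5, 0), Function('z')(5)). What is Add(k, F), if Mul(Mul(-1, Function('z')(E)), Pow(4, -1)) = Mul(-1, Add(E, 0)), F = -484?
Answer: -584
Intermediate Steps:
Function('z')(E) = Mul(4, E) (Function('z')(E) = Mul(-4, Mul(-1, Add(E, 0))) = Mul(-4, Mul(-1, E)) = Mul(4, E))
k = -100 (k = Mul(Add(-5, 0), Mul(4, 5)) = Mul(-5, 20) = -100)
Add(k, F) = Add(-100, -484) = -584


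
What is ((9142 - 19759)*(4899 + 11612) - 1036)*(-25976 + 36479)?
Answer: -1841158286469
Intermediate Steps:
((9142 - 19759)*(4899 + 11612) - 1036)*(-25976 + 36479) = (-10617*16511 - 1036)*10503 = (-175297287 - 1036)*10503 = -175298323*10503 = -1841158286469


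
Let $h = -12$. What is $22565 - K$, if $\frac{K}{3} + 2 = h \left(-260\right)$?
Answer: $13211$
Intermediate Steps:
$K = 9354$ ($K = -6 + 3 \left(\left(-12\right) \left(-260\right)\right) = -6 + 3 \cdot 3120 = -6 + 9360 = 9354$)
$22565 - K = 22565 - 9354 = 13211$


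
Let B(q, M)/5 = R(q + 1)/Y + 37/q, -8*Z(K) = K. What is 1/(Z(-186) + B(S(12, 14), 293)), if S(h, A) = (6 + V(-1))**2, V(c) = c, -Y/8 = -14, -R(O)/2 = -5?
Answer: 280/8707 ≈ 0.032158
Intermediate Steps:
R(O) = 10 (R(O) = -2*(-5) = 10)
Y = 112 (Y = -8*(-14) = 112)
Z(K) = -K/8
S(h, A) = 25 (S(h, A) = (6 - 1)**2 = 5**2 = 25)
B(q, M) = 25/56 + 185/q (B(q, M) = 5*(10/112 + 37/q) = 5*(10*(1/112) + 37/q) = 5*(5/56 + 37/q) = 25/56 + 185/q)
1/(Z(-186) + B(S(12, 14), 293)) = 1/(-1/8*(-186) + (25/56 + 185/25)) = 1/(93/4 + (25/56 + 185*(1/25))) = 1/(93/4 + (25/56 + 37/5)) = 1/(93/4 + 2197/280) = 1/(8707/280) = 280/8707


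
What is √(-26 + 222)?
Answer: 14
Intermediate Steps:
√(-26 + 222) = √196 = 14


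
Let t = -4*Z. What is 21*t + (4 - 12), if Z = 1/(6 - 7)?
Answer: 76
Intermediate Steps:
Z = -1 (Z = 1/(-1) = -1)
t = 4 (t = -4*(-1) = 4)
21*t + (4 - 12) = 21*4 + (4 - 12) = 84 - 8 = 76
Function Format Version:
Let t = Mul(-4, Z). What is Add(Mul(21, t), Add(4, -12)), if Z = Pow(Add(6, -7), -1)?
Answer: 76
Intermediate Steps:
Z = -1 (Z = Pow(-1, -1) = -1)
t = 4 (t = Mul(-4, -1) = 4)
Add(Mul(21, t), Add(4, -12)) = Add(Mul(21, 4), Add(4, -12)) = Add(84, -8) = 76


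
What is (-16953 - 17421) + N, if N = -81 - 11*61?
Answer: -35126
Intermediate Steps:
N = -752 (N = -81 - 671 = -752)
(-16953 - 17421) + N = (-16953 - 17421) - 752 = -34374 - 752 = -35126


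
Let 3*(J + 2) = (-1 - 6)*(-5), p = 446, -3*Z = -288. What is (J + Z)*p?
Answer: 141382/3 ≈ 47127.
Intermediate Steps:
Z = 96 (Z = -⅓*(-288) = 96)
J = 29/3 (J = -2 + ((-1 - 6)*(-5))/3 = -2 + (-7*(-5))/3 = -2 + (⅓)*35 = -2 + 35/3 = 29/3 ≈ 9.6667)
(J + Z)*p = (29/3 + 96)*446 = (317/3)*446 = 141382/3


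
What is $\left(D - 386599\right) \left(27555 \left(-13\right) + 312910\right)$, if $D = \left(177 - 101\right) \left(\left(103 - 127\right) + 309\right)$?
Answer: $16533561395$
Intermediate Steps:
$D = 21660$ ($D = 76 \left(-24 + 309\right) = 76 \cdot 285 = 21660$)
$\left(D - 386599\right) \left(27555 \left(-13\right) + 312910\right) = \left(21660 - 386599\right) \left(27555 \left(-13\right) + 312910\right) = - 364939 \left(-358215 + 312910\right) = \left(-364939\right) \left(-45305\right) = 16533561395$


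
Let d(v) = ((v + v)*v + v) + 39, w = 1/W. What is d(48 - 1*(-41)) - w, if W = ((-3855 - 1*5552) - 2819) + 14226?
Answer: 31939999/2000 ≈ 15970.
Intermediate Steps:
W = 2000 (W = ((-3855 - 5552) - 2819) + 14226 = (-9407 - 2819) + 14226 = -12226 + 14226 = 2000)
w = 1/2000 ≈ 0.00050000
d(v) = 39 + v + 2*v² (d(v) = ((2*v)*v + v) + 39 = (2*v² + v) + 39 = (v + 2*v²) + 39 = 39 + v + 2*v²)
d(48 - 1*(-41)) - w = (39 + (48 - 1*(-41)) + 2*(48 - 1*(-41))²) - 1*1/2000 = (39 + (48 + 41) + 2*(48 + 41)²) - 1/2000 = (39 + 89 + 2*89²) - 1/2000 = (39 + 89 + 2*7921) - 1/2000 = (39 + 89 + 15842) - 1/2000 = 15970 - 1/2000 = 31939999/2000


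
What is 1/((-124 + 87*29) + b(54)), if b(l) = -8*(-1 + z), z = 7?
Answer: 1/2351 ≈ 0.00042535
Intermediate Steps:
b(l) = -48 (b(l) = -8*(-1 + 7) = -8*6 = -48)
1/((-124 + 87*29) + b(54)) = 1/((-124 + 87*29) - 48) = 1/((-124 + 2523) - 48) = 1/(2399 - 48) = 1/2351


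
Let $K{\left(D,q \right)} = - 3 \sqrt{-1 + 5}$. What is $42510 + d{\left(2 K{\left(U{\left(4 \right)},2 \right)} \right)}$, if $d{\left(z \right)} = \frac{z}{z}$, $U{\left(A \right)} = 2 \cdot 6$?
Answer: $42511$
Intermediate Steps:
$U{\left(A \right)} = 12$
$K{\left(D,q \right)} = -6$ ($K{\left(D,q \right)} = - 3 \sqrt{4} = \left(-3\right) 2 = -6$)
$d{\left(z \right)} = 1$
$42510 + d{\left(2 K{\left(U{\left(4 \right)},2 \right)} \right)} = 42510 + 1 = 42511$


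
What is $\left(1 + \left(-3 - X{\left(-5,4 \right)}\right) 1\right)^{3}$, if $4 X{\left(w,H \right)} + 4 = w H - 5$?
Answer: $\frac{9261}{64} \approx 144.7$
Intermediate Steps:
$X{\left(w,H \right)} = - \frac{9}{4} + \frac{H w}{4}$ ($X{\left(w,H \right)} = -1 + \frac{w H - 5}{4} = -1 + \frac{H w - 5}{4} = -1 + \frac{-5 + H w}{4} = -1 + \left(- \frac{5}{4} + \frac{H w}{4}\right) = - \frac{9}{4} + \frac{H w}{4}$)
$\left(1 + \left(-3 - X{\left(-5,4 \right)}\right) 1\right)^{3} = \left(1 + \left(-3 - \left(- \frac{9}{4} + \frac{1}{4} \cdot 4 \left(-5\right)\right)\right) 1\right)^{3} = \left(1 + \left(-3 - \left(- \frac{9}{4} - 5\right)\right) 1\right)^{3} = \left(1 + \left(-3 - - \frac{29}{4}\right) 1\right)^{3} = \left(1 + \left(-3 + \frac{29}{4}\right) 1\right)^{3} = \left(1 + \frac{17}{4} \cdot 1\right)^{3} = \left(1 + \frac{17}{4}\right)^{3} = \left(\frac{21}{4}\right)^{3} = \frac{9261}{64}$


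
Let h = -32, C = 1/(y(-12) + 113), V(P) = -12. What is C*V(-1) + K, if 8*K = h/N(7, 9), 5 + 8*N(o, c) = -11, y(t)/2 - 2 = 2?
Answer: 230/121 ≈ 1.9008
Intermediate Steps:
y(t) = 8 (y(t) = 4 + 2*2 = 4 + 4 = 8)
C = 1/121 (C = 1/(8 + 113) = 1/121 ≈ 0.0082645)
N(o, c) = -2 (N(o, c) = -5/8 + (⅛)*(-11) = -5/8 - 11/8 = -2)
K = 2 (K = (-32/(-2))/8 = (-32*(-½))/8 = (⅛)*16 = 2)
C*V(-1) + K = (1/121)*(-12) + 2 = -12/121 + 2 = 230/121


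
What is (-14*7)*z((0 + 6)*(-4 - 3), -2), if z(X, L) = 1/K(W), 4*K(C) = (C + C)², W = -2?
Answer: -49/2 ≈ -24.500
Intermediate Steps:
K(C) = C² (K(C) = (C + C)²/4 = (2*C)²/4 = (4*C²)/4 = C²)
z(X, L) = ¼ (z(X, L) = 1/((-2)²) = 1/4 = ¼)
(-14*7)*z((0 + 6)*(-4 - 3), -2) = -14*7*(¼) = -98*¼ = -49/2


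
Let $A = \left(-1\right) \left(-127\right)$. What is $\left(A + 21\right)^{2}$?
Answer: $21904$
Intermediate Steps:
$A = 127$
$\left(A + 21\right)^{2} = \left(127 + 21\right)^{2} = 148^{2} = 21904$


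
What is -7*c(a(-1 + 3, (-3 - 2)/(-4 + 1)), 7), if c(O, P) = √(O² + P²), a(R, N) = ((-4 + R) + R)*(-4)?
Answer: -49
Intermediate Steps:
a(R, N) = 16 - 8*R (a(R, N) = (-4 + 2*R)*(-4) = 16 - 8*R)
-7*c(a(-1 + 3, (-3 - 2)/(-4 + 1)), 7) = -7*√((16 - 8*(-1 + 3))² + 7²) = -7*√((16 - 8*2)² + 49) = -7*√((16 - 16)² + 49) = -7*√(0² + 49) = -7*√(0 + 49) = -7*√49 = -7*7 = -49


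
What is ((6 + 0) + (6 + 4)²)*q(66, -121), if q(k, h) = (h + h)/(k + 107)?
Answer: -25652/173 ≈ -148.28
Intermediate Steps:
q(k, h) = 2*h/(107 + k) (q(k, h) = (2*h)/(107 + k) = 2*h/(107 + k))
((6 + 0) + (6 + 4)²)*q(66, -121) = ((6 + 0) + (6 + 4)²)*(2*(-121)/(107 + 66)) = (6 + 10²)*(2*(-121)/173) = (6 + 100)*(2*(-121)*(1/173)) = 106*(-242/173) = -25652/173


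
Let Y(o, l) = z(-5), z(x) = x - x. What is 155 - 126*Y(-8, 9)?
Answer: 155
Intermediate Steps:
z(x) = 0
Y(o, l) = 0
155 - 126*Y(-8, 9) = 155 - 126*0 = 155 + 0 = 155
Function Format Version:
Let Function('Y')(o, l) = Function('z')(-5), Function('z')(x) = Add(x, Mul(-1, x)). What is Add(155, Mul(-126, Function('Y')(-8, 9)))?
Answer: 155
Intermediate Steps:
Function('z')(x) = 0
Function('Y')(o, l) = 0
Add(155, Mul(-126, Function('Y')(-8, 9))) = Add(155, Mul(-126, 0)) = Add(155, 0) = 155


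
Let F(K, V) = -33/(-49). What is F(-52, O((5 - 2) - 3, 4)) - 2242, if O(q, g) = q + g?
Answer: -109825/49 ≈ -2241.3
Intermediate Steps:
O(q, g) = g + q
F(K, V) = 33/49 (F(K, V) = -33*(-1/49) = 33/49)
F(-52, O((5 - 2) - 3, 4)) - 2242 = 33/49 - 2242 = -109825/49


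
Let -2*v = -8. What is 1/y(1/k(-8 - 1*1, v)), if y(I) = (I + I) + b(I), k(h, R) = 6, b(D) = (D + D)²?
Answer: 9/4 ≈ 2.2500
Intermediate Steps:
b(D) = 4*D² (b(D) = (2*D)² = 4*D²)
v = 4 (v = -½*(-8) = 4)
y(I) = 2*I + 4*I² (y(I) = (I + I) + 4*I² = 2*I + 4*I²)
1/y(1/k(-8 - 1*1, v)) = 1/(2*(1 + 2/6)/6) = 1/(2*(⅙)*(1 + 2*(⅙))) = 1/(2*(⅙)*(1 + ⅓)) = 1/(2*(⅙)*(4/3)) = 1/(4/9) = 9/4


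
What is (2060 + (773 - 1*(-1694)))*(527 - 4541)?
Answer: -18171378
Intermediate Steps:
(2060 + (773 - 1*(-1694)))*(527 - 4541) = (2060 + (773 + 1694))*(-4014) = (2060 + 2467)*(-4014) = 4527*(-4014) = -18171378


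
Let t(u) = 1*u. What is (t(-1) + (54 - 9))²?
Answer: 1936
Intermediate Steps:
t(u) = u
(t(-1) + (54 - 9))² = (-1 + (54 - 9))² = (-1 + 45)² = 44² = 1936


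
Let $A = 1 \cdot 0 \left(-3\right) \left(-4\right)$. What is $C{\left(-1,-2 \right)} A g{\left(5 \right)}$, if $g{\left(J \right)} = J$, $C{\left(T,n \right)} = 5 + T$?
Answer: $0$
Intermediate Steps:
$A = 0$ ($A = 0 \left(-3\right) \left(-4\right) = 0 \left(-4\right) = 0$)
$C{\left(-1,-2 \right)} A g{\left(5 \right)} = \left(5 - 1\right) 0 \cdot 5 = 4 \cdot 0 \cdot 5 = 0 \cdot 5 = 0$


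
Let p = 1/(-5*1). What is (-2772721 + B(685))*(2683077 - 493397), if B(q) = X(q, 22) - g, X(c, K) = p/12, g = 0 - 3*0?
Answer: -18214115267324/3 ≈ -6.0714e+12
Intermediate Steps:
p = -⅕ (p = 1/(-5) = -⅕ ≈ -0.20000)
g = 0 (g = 0 + 0 = 0)
X(c, K) = -1/60 (X(c, K) = -⅕/12 = -⅕*1/12 = -1/60)
B(q) = -1/60 (B(q) = -1/60 - 1*0 = -1/60 + 0 = -1/60)
(-2772721 + B(685))*(2683077 - 493397) = (-2772721 - 1/60)*(2683077 - 493397) = -166363261/60*2189680 = -18214115267324/3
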